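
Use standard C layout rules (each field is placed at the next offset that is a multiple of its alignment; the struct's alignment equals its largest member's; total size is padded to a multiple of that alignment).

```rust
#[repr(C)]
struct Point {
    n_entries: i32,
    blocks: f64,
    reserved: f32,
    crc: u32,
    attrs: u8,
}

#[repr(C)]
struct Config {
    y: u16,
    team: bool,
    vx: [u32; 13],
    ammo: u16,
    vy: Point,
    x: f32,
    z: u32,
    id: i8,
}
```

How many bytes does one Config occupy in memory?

Point: n_entries at 0 (size 4, align 4) → ends 4; pad 4 to align 8 for blocks; blocks at 8 (size 8, align 8) → ends 16; reserved at 16 (size 4, align 4) → ends 20; crc at 20 (size 4, align 4) → ends 24; attrs at 24 (size 1, align 1) → ends 25; tail pad 7 to reach multiple of 8; total 32 bytes, alignment 8
y at 0 (size 2, align 2) → ends 2
team at 2 (size 1, align 1) → ends 3
pad 1 to align 4 for vx
vx at 4 (size 52, align 4) → ends 56
ammo at 56 (size 2, align 2) → ends 58
pad 6 to align 8 for vy
vy at 64 (size 32, align 8) → ends 96
x at 96 (size 4, align 4) → ends 100
z at 100 (size 4, align 4) → ends 104
id at 104 (size 1, align 1) → ends 105
tail pad 7 to reach multiple of 8
total 112 bytes, alignment 8

112 bytes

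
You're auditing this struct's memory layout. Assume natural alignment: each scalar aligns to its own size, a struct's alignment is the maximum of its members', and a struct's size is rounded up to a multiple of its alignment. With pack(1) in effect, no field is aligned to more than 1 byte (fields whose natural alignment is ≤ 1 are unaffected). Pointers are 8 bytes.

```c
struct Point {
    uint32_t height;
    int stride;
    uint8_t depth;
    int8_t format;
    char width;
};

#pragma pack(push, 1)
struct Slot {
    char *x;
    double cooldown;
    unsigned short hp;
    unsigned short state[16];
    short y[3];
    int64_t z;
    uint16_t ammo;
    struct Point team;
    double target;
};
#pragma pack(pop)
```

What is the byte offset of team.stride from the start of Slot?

70

Point: height at 0 (size 4, align 4) → ends 4; stride at 4 (size 4, align 4) → ends 8; depth at 8 (size 1, align 1) → ends 9; format at 9 (size 1, align 1) → ends 10; width at 10 (size 1, align 1) → ends 11; tail pad 1 to reach multiple of 4; total 12 bytes, alignment 4
x at 0 (size 8, align 1) → ends 8
cooldown at 8 (size 8, align 1) → ends 16
hp at 16 (size 2, align 1) → ends 18
state at 18 (size 32, align 1) → ends 50
y at 50 (size 6, align 1) → ends 56
z at 56 (size 8, align 1) → ends 64
ammo at 64 (size 2, align 1) → ends 66
team at 66 (size 12, align 1) → ends 78
within Point: stride at 4
66 + 4 = 70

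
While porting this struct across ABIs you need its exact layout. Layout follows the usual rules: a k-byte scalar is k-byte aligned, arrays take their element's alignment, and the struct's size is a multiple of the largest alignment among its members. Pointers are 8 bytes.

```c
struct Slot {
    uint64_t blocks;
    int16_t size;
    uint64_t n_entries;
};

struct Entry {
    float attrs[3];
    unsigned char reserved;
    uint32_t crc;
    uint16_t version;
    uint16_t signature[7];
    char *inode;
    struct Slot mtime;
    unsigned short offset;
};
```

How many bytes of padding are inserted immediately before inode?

Slot: blocks at 0 (size 8, align 8) → ends 8; size at 8 (size 2, align 2) → ends 10; pad 6 to align 8 for n_entries; n_entries at 16 (size 8, align 8) → ends 24; total 24 bytes, alignment 8
attrs at 0 (size 12, align 4) → ends 12
reserved at 12 (size 1, align 1) → ends 13
pad 3 to align 4 for crc
crc at 16 (size 4, align 4) → ends 20
version at 20 (size 2, align 2) → ends 22
signature at 22 (size 14, align 2) → ends 36
pad 4 to align 8 for inode
inode at 40 (size 8, align 8) → ends 48

4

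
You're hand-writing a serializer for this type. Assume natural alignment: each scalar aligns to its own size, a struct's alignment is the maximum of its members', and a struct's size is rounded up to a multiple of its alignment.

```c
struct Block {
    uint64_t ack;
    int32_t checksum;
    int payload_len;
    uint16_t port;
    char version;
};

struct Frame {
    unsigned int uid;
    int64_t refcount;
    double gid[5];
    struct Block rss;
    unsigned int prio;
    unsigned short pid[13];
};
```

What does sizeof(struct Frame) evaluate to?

112 bytes

Block: 0..8  ack  (8B, 8-aligned); 8..12  checksum  (4B, 4-aligned); 12..16  payload_len  (4B, 4-aligned); 16..18  port  (2B, 2-aligned); 18..19  version  (1B, 1-aligned); 19..24  -- tail padding (5B); sizeof = 24, alignof = 8
0..4  uid  (4B, 4-aligned)
4..8  -- padding (4B)
8..16  refcount  (8B, 8-aligned)
16..56  gid  (40B, 8-aligned)
56..80  rss  (24B, 8-aligned)
80..84  prio  (4B, 4-aligned)
84..110  pid  (26B, 2-aligned)
110..112  -- tail padding (2B)
sizeof = 112, alignof = 8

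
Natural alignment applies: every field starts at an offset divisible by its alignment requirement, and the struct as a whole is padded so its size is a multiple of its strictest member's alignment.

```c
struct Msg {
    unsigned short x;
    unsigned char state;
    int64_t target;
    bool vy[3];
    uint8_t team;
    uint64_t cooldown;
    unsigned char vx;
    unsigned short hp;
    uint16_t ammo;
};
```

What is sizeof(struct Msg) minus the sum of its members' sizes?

12

0..2  x  (2B, 2-aligned)
2..3  state  (1B, 1-aligned)
3..8  -- padding (5B)
8..16  target  (8B, 8-aligned)
16..19  vy  (3B, 1-aligned)
19..20  team  (1B, 1-aligned)
20..24  -- padding (4B)
24..32  cooldown  (8B, 8-aligned)
32..33  vx  (1B, 1-aligned)
33..34  -- padding (1B)
34..36  hp  (2B, 2-aligned)
36..38  ammo  (2B, 2-aligned)
38..40  -- tail padding (2B)
sizeof = 40, alignof = 8
data bytes 28, size 40 → padding 12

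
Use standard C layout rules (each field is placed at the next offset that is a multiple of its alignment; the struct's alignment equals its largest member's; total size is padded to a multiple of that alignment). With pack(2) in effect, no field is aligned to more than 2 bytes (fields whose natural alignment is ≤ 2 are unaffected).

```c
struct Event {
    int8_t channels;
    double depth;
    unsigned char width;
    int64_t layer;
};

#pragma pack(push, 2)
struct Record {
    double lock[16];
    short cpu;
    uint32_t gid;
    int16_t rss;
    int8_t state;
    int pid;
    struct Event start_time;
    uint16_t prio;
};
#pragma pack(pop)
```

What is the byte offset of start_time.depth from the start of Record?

Event: 0..1  channels  (1B, 1-aligned); 1..8  -- padding (7B); 8..16  depth  (8B, 8-aligned); 16..17  width  (1B, 1-aligned); 17..24  -- padding (7B); 24..32  layer  (8B, 8-aligned); sizeof = 32, alignof = 8
0..128  lock  (128B, 2-aligned)
128..130  cpu  (2B, 2-aligned)
130..134  gid  (4B, 2-aligned)
134..136  rss  (2B, 2-aligned)
136..137  state  (1B, 1-aligned)
137..138  -- padding (1B)
138..142  pid  (4B, 2-aligned)
142..174  start_time  (32B, 2-aligned)
within Event: depth at 8
142 + 8 = 150

150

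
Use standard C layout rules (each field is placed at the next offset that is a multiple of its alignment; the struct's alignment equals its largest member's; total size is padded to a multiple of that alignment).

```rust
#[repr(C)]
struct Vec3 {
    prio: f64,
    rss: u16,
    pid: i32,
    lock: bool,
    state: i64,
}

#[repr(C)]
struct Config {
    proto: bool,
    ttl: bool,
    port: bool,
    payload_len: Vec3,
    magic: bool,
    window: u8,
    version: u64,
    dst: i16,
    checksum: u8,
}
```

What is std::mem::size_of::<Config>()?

64

Vec3: prio at 0 (size 8, align 8) → ends 8; rss at 8 (size 2, align 2) → ends 10; pad 2 to align 4 for pid; pid at 12 (size 4, align 4) → ends 16; lock at 16 (size 1, align 1) → ends 17; pad 7 to align 8 for state; state at 24 (size 8, align 8) → ends 32; total 32 bytes, alignment 8
proto at 0 (size 1, align 1) → ends 1
ttl at 1 (size 1, align 1) → ends 2
port at 2 (size 1, align 1) → ends 3
pad 5 to align 8 for payload_len
payload_len at 8 (size 32, align 8) → ends 40
magic at 40 (size 1, align 1) → ends 41
window at 41 (size 1, align 1) → ends 42
pad 6 to align 8 for version
version at 48 (size 8, align 8) → ends 56
dst at 56 (size 2, align 2) → ends 58
checksum at 58 (size 1, align 1) → ends 59
tail pad 5 to reach multiple of 8
total 64 bytes, alignment 8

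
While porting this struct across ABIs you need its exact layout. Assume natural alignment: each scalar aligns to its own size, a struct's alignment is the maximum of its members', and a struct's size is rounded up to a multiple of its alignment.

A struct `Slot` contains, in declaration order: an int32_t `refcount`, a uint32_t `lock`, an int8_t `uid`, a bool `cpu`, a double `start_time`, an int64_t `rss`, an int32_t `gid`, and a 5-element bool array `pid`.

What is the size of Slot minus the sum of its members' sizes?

13

0..4  refcount  (4B, 4-aligned)
4..8  lock  (4B, 4-aligned)
8..9  uid  (1B, 1-aligned)
9..10  cpu  (1B, 1-aligned)
10..16  -- padding (6B)
16..24  start_time  (8B, 8-aligned)
24..32  rss  (8B, 8-aligned)
32..36  gid  (4B, 4-aligned)
36..41  pid  (5B, 1-aligned)
41..48  -- tail padding (7B)
sizeof = 48, alignof = 8
data bytes 35, size 48 → padding 13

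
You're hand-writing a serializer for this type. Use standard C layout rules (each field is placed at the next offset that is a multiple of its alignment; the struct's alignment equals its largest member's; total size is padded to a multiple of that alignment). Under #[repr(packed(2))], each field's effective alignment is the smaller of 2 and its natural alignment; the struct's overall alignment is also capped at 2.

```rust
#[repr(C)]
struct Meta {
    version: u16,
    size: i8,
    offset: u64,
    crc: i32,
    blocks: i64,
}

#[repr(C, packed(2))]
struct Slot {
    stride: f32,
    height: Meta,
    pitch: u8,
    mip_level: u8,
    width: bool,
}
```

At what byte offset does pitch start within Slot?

Meta: 0..2  version  (2B, 2-aligned); 2..3  size  (1B, 1-aligned); 3..8  -- padding (5B); 8..16  offset  (8B, 8-aligned); 16..20  crc  (4B, 4-aligned); 20..24  -- padding (4B); 24..32  blocks  (8B, 8-aligned); sizeof = 32, alignof = 8
0..4  stride  (4B, 2-aligned)
4..36  height  (32B, 2-aligned)
36..37  pitch  (1B, 1-aligned)

36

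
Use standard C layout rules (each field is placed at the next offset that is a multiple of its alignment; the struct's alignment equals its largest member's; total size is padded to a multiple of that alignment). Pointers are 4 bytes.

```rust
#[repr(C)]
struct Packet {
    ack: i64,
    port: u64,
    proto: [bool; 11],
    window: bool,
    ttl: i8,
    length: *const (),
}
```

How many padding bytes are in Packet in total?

7

@0: ack [8B, align 8] → 8
@8: port [8B, align 8] → 16
@16: proto [11B, align 1] → 27
@27: window [1B, align 1] → 28
@28: ttl [1B, align 1] → 29
+3 pad (align 4)
@32: length [4B, align 4] → 36
+4 tail pad (align 8)
size 40, align 8
data bytes 33, size 40 → padding 7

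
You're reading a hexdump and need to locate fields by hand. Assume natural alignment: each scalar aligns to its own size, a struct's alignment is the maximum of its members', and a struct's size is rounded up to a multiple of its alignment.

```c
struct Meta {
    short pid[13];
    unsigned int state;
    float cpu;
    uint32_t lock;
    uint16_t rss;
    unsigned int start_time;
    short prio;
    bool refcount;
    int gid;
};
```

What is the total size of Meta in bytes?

56 bytes

0..26  pid  (26B, 2-aligned)
26..28  -- padding (2B)
28..32  state  (4B, 4-aligned)
32..36  cpu  (4B, 4-aligned)
36..40  lock  (4B, 4-aligned)
40..42  rss  (2B, 2-aligned)
42..44  -- padding (2B)
44..48  start_time  (4B, 4-aligned)
48..50  prio  (2B, 2-aligned)
50..51  refcount  (1B, 1-aligned)
51..52  -- padding (1B)
52..56  gid  (4B, 4-aligned)
sizeof = 56, alignof = 4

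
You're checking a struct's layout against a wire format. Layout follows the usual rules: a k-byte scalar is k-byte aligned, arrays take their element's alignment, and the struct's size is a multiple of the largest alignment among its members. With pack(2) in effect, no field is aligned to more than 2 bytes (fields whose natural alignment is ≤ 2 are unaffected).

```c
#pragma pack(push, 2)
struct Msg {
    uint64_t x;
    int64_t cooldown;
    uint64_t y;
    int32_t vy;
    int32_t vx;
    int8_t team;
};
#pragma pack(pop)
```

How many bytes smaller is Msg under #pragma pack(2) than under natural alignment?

natural layout:
  0..8  x  (8B, 8-aligned)
  8..16  cooldown  (8B, 8-aligned)
  16..24  y  (8B, 8-aligned)
  24..28  vy  (4B, 4-aligned)
  28..32  vx  (4B, 4-aligned)
  32..33  team  (1B, 1-aligned)
  33..40  -- tail padding (7B)
  sizeof = 40, alignof = 8
packed(2) layout:
  0..8  x  (8B, 2-aligned)
  8..16  cooldown  (8B, 2-aligned)
  16..24  y  (8B, 2-aligned)
  24..28  vy  (4B, 2-aligned)
  28..32  vx  (4B, 2-aligned)
  32..33  team  (1B, 1-aligned)
  33..34  -- tail padding (1B)
  sizeof = 34, alignof = 2
40 − 34 = 6

6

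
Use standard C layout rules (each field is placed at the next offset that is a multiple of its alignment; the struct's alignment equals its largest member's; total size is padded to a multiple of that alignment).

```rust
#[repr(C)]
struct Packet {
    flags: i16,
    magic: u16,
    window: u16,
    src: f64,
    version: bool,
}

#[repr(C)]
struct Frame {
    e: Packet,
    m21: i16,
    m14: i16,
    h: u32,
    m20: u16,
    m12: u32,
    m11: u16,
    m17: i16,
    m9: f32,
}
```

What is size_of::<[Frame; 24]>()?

Packet: @0: flags [2B, align 2] → 2; @2: magic [2B, align 2] → 4; @4: window [2B, align 2] → 6; +2 pad (align 8); @8: src [8B, align 8] → 16; @16: version [1B, align 1] → 17; +7 tail pad (align 8); size 24, align 8
@0: e [24B, align 8] → 24
@24: m21 [2B, align 2] → 26
@26: m14 [2B, align 2] → 28
@28: h [4B, align 4] → 32
@32: m20 [2B, align 2] → 34
+2 pad (align 4)
@36: m12 [4B, align 4] → 40
@40: m11 [2B, align 2] → 42
@42: m17 [2B, align 2] → 44
@44: m9 [4B, align 4] → 48
size 48, align 8
array of 24: 24 × 48 = 1152

1152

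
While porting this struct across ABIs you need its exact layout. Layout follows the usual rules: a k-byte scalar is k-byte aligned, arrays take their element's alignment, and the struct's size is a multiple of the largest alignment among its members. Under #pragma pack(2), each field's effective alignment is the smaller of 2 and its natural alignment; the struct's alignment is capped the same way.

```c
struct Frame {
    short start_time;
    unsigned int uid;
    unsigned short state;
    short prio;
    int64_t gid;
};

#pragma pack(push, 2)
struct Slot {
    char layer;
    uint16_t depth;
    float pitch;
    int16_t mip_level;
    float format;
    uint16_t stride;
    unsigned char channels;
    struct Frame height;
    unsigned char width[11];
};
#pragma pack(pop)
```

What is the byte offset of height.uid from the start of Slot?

Frame: @0: start_time [2B, align 2] → 2; +2 pad (align 4); @4: uid [4B, align 4] → 8; @8: state [2B, align 2] → 10; @10: prio [2B, align 2] → 12; +4 pad (align 8); @16: gid [8B, align 8] → 24; size 24, align 8
@0: layer [1B, align 1] → 1
+1 pad (align 2)
@2: depth [2B, align 2] → 4
@4: pitch [4B, align 2] → 8
@8: mip_level [2B, align 2] → 10
@10: format [4B, align 2] → 14
@14: stride [2B, align 2] → 16
@16: channels [1B, align 1] → 17
+1 pad (align 2)
@18: height [24B, align 2] → 42
within Frame: uid at 4
18 + 4 = 22

22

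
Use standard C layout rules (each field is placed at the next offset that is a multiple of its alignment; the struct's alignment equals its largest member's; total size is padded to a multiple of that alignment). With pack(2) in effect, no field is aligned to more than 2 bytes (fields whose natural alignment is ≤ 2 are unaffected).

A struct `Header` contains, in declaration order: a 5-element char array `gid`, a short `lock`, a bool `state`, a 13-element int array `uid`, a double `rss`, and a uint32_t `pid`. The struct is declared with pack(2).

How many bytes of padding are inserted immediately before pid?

@0: gid [5B, align 1] → 5
+1 pad (align 2)
@6: lock [2B, align 2] → 8
@8: state [1B, align 1] → 9
+1 pad (align 2)
@10: uid [52B, align 2] → 62
@62: rss [8B, align 2] → 70
@70: pid [4B, align 2] → 74

0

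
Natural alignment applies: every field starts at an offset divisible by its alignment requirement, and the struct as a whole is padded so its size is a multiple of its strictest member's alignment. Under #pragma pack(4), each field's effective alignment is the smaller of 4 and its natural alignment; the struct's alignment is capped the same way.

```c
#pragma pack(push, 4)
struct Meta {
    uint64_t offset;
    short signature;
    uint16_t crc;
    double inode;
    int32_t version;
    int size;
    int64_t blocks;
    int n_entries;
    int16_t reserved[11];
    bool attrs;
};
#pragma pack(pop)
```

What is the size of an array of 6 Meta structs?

384

offset at 0 (size 8, align 4) → ends 8
signature at 8 (size 2, align 2) → ends 10
crc at 10 (size 2, align 2) → ends 12
inode at 12 (size 8, align 4) → ends 20
version at 20 (size 4, align 4) → ends 24
size at 24 (size 4, align 4) → ends 28
blocks at 28 (size 8, align 4) → ends 36
n_entries at 36 (size 4, align 4) → ends 40
reserved at 40 (size 22, align 2) → ends 62
attrs at 62 (size 1, align 1) → ends 63
tail pad 1 to reach multiple of 4
total 64 bytes, alignment 4
array of 6: 6 × 64 = 384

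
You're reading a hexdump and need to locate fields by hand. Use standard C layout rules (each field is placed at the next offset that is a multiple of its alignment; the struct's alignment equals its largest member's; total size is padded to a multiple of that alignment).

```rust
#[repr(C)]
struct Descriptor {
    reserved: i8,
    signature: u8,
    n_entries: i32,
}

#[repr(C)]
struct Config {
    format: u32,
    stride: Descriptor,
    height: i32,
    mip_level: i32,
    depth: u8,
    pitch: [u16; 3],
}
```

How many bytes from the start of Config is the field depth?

20

Descriptor: reserved at 0 (size 1, align 1) → ends 1; signature at 1 (size 1, align 1) → ends 2; pad 2 to align 4 for n_entries; n_entries at 4 (size 4, align 4) → ends 8; total 8 bytes, alignment 4
format at 0 (size 4, align 4) → ends 4
stride at 4 (size 8, align 4) → ends 12
height at 12 (size 4, align 4) → ends 16
mip_level at 16 (size 4, align 4) → ends 20
depth at 20 (size 1, align 1) → ends 21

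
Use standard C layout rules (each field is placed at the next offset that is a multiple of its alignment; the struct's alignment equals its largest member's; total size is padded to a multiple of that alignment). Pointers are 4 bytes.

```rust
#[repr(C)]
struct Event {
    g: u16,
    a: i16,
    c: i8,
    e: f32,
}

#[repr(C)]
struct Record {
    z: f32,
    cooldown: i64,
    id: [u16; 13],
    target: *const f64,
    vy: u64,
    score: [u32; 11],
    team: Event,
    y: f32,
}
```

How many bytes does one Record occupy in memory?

120 bytes

Event: g at 0 (size 2, align 2) → ends 2; a at 2 (size 2, align 2) → ends 4; c at 4 (size 1, align 1) → ends 5; pad 3 to align 4 for e; e at 8 (size 4, align 4) → ends 12; total 12 bytes, alignment 4
z at 0 (size 4, align 4) → ends 4
pad 4 to align 8 for cooldown
cooldown at 8 (size 8, align 8) → ends 16
id at 16 (size 26, align 2) → ends 42
pad 2 to align 4 for target
target at 44 (size 4, align 4) → ends 48
vy at 48 (size 8, align 8) → ends 56
score at 56 (size 44, align 4) → ends 100
team at 100 (size 12, align 4) → ends 112
y at 112 (size 4, align 4) → ends 116
tail pad 4 to reach multiple of 8
total 120 bytes, alignment 8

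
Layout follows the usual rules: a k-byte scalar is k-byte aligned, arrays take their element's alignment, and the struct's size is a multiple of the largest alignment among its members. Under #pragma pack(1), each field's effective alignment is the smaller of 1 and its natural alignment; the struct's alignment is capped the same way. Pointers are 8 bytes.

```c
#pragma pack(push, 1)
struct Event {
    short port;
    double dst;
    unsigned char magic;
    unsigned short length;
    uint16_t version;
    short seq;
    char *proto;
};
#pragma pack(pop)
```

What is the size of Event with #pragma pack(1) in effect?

25

@0: port [2B, align 1] → 2
@2: dst [8B, align 1] → 10
@10: magic [1B, align 1] → 11
@11: length [2B, align 1] → 13
@13: version [2B, align 1] → 15
@15: seq [2B, align 1] → 17
@17: proto [8B, align 1] → 25
size 25, align 1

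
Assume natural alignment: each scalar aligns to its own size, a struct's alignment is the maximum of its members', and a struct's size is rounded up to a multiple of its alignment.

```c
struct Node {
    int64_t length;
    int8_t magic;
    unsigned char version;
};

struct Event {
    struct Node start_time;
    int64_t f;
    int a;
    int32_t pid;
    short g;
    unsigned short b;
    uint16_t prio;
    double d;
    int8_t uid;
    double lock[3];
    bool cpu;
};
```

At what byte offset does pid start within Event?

Node: length at 0 (size 8, align 8) → ends 8; magic at 8 (size 1, align 1) → ends 9; version at 9 (size 1, align 1) → ends 10; tail pad 6 to reach multiple of 8; total 16 bytes, alignment 8
start_time at 0 (size 16, align 8) → ends 16
f at 16 (size 8, align 8) → ends 24
a at 24 (size 4, align 4) → ends 28
pid at 28 (size 4, align 4) → ends 32

28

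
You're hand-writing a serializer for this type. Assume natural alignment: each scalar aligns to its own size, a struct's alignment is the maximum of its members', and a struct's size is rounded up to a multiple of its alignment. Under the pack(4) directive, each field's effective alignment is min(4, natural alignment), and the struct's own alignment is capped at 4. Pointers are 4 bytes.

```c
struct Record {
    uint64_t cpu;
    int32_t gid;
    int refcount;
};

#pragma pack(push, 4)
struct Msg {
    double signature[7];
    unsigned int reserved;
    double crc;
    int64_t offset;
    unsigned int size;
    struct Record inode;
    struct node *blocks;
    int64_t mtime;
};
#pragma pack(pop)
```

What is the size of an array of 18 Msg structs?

Record: 0..8  cpu  (8B, 8-aligned); 8..12  gid  (4B, 4-aligned); 12..16  refcount  (4B, 4-aligned); sizeof = 16, alignof = 8
0..56  signature  (56B, 4-aligned)
56..60  reserved  (4B, 4-aligned)
60..68  crc  (8B, 4-aligned)
68..76  offset  (8B, 4-aligned)
76..80  size  (4B, 4-aligned)
80..96  inode  (16B, 4-aligned)
96..100  blocks  (4B, 4-aligned)
100..108  mtime  (8B, 4-aligned)
sizeof = 108, alignof = 4
array of 18: 18 × 108 = 1944

1944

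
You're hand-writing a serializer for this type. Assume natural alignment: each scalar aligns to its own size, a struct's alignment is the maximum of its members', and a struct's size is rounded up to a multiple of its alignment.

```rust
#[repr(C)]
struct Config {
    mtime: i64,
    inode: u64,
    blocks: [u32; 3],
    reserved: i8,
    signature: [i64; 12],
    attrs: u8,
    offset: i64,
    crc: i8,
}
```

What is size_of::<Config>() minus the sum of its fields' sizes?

0..8  mtime  (8B, 8-aligned)
8..16  inode  (8B, 8-aligned)
16..28  blocks  (12B, 4-aligned)
28..29  reserved  (1B, 1-aligned)
29..32  -- padding (3B)
32..128  signature  (96B, 8-aligned)
128..129  attrs  (1B, 1-aligned)
129..136  -- padding (7B)
136..144  offset  (8B, 8-aligned)
144..145  crc  (1B, 1-aligned)
145..152  -- tail padding (7B)
sizeof = 152, alignof = 8
data bytes 135, size 152 → padding 17

17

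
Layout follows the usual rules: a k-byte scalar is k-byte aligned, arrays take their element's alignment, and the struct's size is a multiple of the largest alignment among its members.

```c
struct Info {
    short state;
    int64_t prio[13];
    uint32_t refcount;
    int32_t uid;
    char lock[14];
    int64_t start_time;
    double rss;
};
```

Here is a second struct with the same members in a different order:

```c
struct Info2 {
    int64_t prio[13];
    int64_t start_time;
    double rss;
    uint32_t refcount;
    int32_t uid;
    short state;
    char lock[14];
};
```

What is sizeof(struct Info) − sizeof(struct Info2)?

8

state at 0 (size 2, align 2) → ends 2
pad 6 to align 8 for prio
prio at 8 (size 104, align 8) → ends 112
refcount at 112 (size 4, align 4) → ends 116
uid at 116 (size 4, align 4) → ends 120
lock at 120 (size 14, align 1) → ends 134
pad 2 to align 8 for start_time
start_time at 136 (size 8, align 8) → ends 144
rss at 144 (size 8, align 8) → ends 152
total 152 bytes, alignment 8
— Info2 —
prio at 0 (size 104, align 8) → ends 104
start_time at 104 (size 8, align 8) → ends 112
rss at 112 (size 8, align 8) → ends 120
refcount at 120 (size 4, align 4) → ends 124
uid at 124 (size 4, align 4) → ends 128
state at 128 (size 2, align 2) → ends 130
lock at 130 (size 14, align 1) → ends 144
total 144 bytes, alignment 8
152 − 144 = 8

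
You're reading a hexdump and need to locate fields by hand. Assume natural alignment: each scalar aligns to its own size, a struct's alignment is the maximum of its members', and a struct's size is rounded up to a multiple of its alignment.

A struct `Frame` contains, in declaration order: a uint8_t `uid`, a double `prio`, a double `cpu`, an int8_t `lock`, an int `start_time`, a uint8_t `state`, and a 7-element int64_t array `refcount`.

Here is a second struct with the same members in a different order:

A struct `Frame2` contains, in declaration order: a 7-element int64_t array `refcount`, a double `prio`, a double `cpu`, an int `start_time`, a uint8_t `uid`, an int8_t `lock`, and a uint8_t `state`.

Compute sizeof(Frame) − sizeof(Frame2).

16

@0: uid [1B, align 1] → 1
+7 pad (align 8)
@8: prio [8B, align 8] → 16
@16: cpu [8B, align 8] → 24
@24: lock [1B, align 1] → 25
+3 pad (align 4)
@28: start_time [4B, align 4] → 32
@32: state [1B, align 1] → 33
+7 pad (align 8)
@40: refcount [56B, align 8] → 96
size 96, align 8
— Frame2 —
@0: refcount [56B, align 8] → 56
@56: prio [8B, align 8] → 64
@64: cpu [8B, align 8] → 72
@72: start_time [4B, align 4] → 76
@76: uid [1B, align 1] → 77
@77: lock [1B, align 1] → 78
@78: state [1B, align 1] → 79
+1 tail pad (align 8)
size 80, align 8
96 − 80 = 16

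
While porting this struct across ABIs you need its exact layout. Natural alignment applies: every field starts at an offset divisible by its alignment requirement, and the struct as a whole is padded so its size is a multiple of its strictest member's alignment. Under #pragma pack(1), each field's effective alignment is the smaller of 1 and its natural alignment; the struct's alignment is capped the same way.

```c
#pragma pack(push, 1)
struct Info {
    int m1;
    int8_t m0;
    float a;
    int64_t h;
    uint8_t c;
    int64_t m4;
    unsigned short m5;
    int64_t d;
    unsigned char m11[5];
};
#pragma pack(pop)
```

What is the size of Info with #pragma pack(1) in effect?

@0: m1 [4B, align 1] → 4
@4: m0 [1B, align 1] → 5
@5: a [4B, align 1] → 9
@9: h [8B, align 1] → 17
@17: c [1B, align 1] → 18
@18: m4 [8B, align 1] → 26
@26: m5 [2B, align 1] → 28
@28: d [8B, align 1] → 36
@36: m11 [5B, align 1] → 41
size 41, align 1

41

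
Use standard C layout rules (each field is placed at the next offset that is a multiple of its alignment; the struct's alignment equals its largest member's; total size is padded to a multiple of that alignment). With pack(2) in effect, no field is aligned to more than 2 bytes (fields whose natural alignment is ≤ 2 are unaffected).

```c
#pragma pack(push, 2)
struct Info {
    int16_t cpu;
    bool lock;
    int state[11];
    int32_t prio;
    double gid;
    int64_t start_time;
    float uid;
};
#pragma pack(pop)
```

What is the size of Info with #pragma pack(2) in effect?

72

@0: cpu [2B, align 2] → 2
@2: lock [1B, align 1] → 3
+1 pad (align 2)
@4: state [44B, align 2] → 48
@48: prio [4B, align 2] → 52
@52: gid [8B, align 2] → 60
@60: start_time [8B, align 2] → 68
@68: uid [4B, align 2] → 72
size 72, align 2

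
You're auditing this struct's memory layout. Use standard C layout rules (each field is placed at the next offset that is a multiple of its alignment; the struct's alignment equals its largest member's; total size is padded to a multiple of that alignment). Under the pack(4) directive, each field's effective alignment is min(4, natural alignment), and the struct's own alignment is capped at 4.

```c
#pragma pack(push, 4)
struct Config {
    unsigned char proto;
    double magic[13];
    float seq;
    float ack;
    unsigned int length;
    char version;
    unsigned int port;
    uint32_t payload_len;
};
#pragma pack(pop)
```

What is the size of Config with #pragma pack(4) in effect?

132

0..1  proto  (1B, 1-aligned)
1..4  -- padding (3B)
4..108  magic  (104B, 4-aligned)
108..112  seq  (4B, 4-aligned)
112..116  ack  (4B, 4-aligned)
116..120  length  (4B, 4-aligned)
120..121  version  (1B, 1-aligned)
121..124  -- padding (3B)
124..128  port  (4B, 4-aligned)
128..132  payload_len  (4B, 4-aligned)
sizeof = 132, alignof = 4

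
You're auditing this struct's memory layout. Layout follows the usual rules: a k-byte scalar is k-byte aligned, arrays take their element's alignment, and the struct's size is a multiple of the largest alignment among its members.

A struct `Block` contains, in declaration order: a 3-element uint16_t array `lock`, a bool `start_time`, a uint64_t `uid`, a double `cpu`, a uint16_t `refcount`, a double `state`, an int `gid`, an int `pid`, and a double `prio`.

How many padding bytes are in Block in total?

0..6  lock  (6B, 2-aligned)
6..7  start_time  (1B, 1-aligned)
7..8  -- padding (1B)
8..16  uid  (8B, 8-aligned)
16..24  cpu  (8B, 8-aligned)
24..26  refcount  (2B, 2-aligned)
26..32  -- padding (6B)
32..40  state  (8B, 8-aligned)
40..44  gid  (4B, 4-aligned)
44..48  pid  (4B, 4-aligned)
48..56  prio  (8B, 8-aligned)
sizeof = 56, alignof = 8
data bytes 49, size 56 → padding 7

7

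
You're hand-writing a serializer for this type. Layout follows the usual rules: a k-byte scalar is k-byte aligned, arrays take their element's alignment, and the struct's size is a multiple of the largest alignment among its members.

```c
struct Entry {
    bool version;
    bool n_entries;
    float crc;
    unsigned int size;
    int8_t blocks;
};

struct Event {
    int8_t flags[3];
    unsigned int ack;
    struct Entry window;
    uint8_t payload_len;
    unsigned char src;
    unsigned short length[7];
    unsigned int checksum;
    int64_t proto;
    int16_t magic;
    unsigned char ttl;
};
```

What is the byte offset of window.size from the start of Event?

16

Entry: 0..1  version  (1B, 1-aligned); 1..2  n_entries  (1B, 1-aligned); 2..4  -- padding (2B); 4..8  crc  (4B, 4-aligned); 8..12  size  (4B, 4-aligned); 12..13  blocks  (1B, 1-aligned); 13..16  -- tail padding (3B); sizeof = 16, alignof = 4
0..3  flags  (3B, 1-aligned)
3..4  -- padding (1B)
4..8  ack  (4B, 4-aligned)
8..24  window  (16B, 4-aligned)
within Entry: size at 8
8 + 8 = 16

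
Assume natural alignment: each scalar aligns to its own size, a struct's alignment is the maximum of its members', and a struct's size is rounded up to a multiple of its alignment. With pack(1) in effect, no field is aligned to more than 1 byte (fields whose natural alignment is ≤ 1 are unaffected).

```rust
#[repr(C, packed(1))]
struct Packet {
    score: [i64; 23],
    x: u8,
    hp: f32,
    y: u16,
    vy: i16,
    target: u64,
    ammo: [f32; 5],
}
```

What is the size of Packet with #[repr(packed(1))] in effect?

@0: score [184B, align 1] → 184
@184: x [1B, align 1] → 185
@185: hp [4B, align 1] → 189
@189: y [2B, align 1] → 191
@191: vy [2B, align 1] → 193
@193: target [8B, align 1] → 201
@201: ammo [20B, align 1] → 221
size 221, align 1

221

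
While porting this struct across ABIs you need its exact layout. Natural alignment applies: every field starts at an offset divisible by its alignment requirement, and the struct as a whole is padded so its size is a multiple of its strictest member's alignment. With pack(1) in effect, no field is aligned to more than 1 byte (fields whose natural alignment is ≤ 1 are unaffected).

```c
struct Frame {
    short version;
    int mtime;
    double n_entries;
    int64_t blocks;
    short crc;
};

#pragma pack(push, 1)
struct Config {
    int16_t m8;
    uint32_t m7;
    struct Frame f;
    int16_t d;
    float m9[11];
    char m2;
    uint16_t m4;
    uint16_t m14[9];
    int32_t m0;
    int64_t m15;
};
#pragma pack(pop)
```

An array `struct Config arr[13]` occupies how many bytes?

1521

Frame: version at 0 (size 2, align 2) → ends 2; pad 2 to align 4 for mtime; mtime at 4 (size 4, align 4) → ends 8; n_entries at 8 (size 8, align 8) → ends 16; blocks at 16 (size 8, align 8) → ends 24; crc at 24 (size 2, align 2) → ends 26; tail pad 6 to reach multiple of 8; total 32 bytes, alignment 8
m8 at 0 (size 2, align 1) → ends 2
m7 at 2 (size 4, align 1) → ends 6
f at 6 (size 32, align 1) → ends 38
d at 38 (size 2, align 1) → ends 40
m9 at 40 (size 44, align 1) → ends 84
m2 at 84 (size 1, align 1) → ends 85
m4 at 85 (size 2, align 1) → ends 87
m14 at 87 (size 18, align 1) → ends 105
m0 at 105 (size 4, align 1) → ends 109
m15 at 109 (size 8, align 1) → ends 117
total 117 bytes, alignment 1
array of 13: 13 × 117 = 1521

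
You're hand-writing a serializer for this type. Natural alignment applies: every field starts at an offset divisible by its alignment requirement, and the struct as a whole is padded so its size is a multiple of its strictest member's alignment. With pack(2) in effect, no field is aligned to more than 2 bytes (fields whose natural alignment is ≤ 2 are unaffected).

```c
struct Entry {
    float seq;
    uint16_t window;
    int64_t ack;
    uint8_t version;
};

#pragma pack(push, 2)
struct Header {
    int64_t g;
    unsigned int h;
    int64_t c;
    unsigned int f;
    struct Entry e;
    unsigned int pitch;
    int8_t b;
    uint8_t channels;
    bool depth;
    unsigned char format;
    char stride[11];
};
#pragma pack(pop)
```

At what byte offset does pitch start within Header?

48

Entry: seq at 0 (size 4, align 4) → ends 4; window at 4 (size 2, align 2) → ends 6; pad 2 to align 8 for ack; ack at 8 (size 8, align 8) → ends 16; version at 16 (size 1, align 1) → ends 17; tail pad 7 to reach multiple of 8; total 24 bytes, alignment 8
g at 0 (size 8, align 2) → ends 8
h at 8 (size 4, align 2) → ends 12
c at 12 (size 8, align 2) → ends 20
f at 20 (size 4, align 2) → ends 24
e at 24 (size 24, align 2) → ends 48
pitch at 48 (size 4, align 2) → ends 52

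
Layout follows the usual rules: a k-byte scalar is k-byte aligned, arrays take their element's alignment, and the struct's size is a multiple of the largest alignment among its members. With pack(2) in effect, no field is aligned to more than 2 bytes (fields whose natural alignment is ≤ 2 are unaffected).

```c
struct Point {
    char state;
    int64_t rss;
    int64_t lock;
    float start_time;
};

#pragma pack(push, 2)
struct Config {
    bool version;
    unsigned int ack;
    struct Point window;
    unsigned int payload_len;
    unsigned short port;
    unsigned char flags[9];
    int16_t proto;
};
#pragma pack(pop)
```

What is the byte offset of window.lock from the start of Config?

Point: state at 0 (size 1, align 1) → ends 1; pad 7 to align 8 for rss; rss at 8 (size 8, align 8) → ends 16; lock at 16 (size 8, align 8) → ends 24; start_time at 24 (size 4, align 4) → ends 28; tail pad 4 to reach multiple of 8; total 32 bytes, alignment 8
version at 0 (size 1, align 1) → ends 1
pad 1 to align 2 for ack
ack at 2 (size 4, align 2) → ends 6
window at 6 (size 32, align 2) → ends 38
within Point: lock at 16
6 + 16 = 22

22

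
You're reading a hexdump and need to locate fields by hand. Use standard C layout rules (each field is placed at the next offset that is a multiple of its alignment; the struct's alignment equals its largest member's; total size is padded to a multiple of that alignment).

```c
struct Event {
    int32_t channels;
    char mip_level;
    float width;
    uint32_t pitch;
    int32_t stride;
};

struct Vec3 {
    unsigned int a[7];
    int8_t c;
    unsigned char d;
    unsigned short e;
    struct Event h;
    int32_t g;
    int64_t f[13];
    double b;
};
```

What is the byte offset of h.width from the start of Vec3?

Event: 0..4  channels  (4B, 4-aligned); 4..5  mip_level  (1B, 1-aligned); 5..8  -- padding (3B); 8..12  width  (4B, 4-aligned); 12..16  pitch  (4B, 4-aligned); 16..20  stride  (4B, 4-aligned); sizeof = 20, alignof = 4
0..28  a  (28B, 4-aligned)
28..29  c  (1B, 1-aligned)
29..30  d  (1B, 1-aligned)
30..32  e  (2B, 2-aligned)
32..52  h  (20B, 4-aligned)
within Event: width at 8
32 + 8 = 40

40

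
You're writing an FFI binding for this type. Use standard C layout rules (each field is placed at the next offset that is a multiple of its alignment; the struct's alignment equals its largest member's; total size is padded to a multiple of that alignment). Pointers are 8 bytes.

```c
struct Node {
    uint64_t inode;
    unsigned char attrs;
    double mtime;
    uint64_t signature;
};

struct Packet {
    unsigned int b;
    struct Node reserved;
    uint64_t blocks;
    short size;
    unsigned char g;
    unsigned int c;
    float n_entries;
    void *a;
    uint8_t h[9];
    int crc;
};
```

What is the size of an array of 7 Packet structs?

616

Node: @0: inode [8B, align 8] → 8; @8: attrs [1B, align 1] → 9; +7 pad (align 8); @16: mtime [8B, align 8] → 24; @24: signature [8B, align 8] → 32; size 32, align 8
@0: b [4B, align 4] → 4
+4 pad (align 8)
@8: reserved [32B, align 8] → 40
@40: blocks [8B, align 8] → 48
@48: size [2B, align 2] → 50
@50: g [1B, align 1] → 51
+1 pad (align 4)
@52: c [4B, align 4] → 56
@56: n_entries [4B, align 4] → 60
+4 pad (align 8)
@64: a [8B, align 8] → 72
@72: h [9B, align 1] → 81
+3 pad (align 4)
@84: crc [4B, align 4] → 88
size 88, align 8
array of 7: 7 × 88 = 616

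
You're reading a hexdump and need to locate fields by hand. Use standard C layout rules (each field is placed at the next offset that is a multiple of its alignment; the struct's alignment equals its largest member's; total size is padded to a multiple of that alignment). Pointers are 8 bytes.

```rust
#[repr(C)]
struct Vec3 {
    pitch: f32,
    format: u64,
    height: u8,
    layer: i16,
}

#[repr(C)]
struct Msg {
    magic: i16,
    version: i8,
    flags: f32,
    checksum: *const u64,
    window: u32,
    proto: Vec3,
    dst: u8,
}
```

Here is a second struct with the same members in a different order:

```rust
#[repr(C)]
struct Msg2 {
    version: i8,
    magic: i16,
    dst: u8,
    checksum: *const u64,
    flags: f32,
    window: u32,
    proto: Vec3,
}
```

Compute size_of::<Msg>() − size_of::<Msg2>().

8

Vec3: pitch at 0 (size 4, align 4) → ends 4; pad 4 to align 8 for format; format at 8 (size 8, align 8) → ends 16; height at 16 (size 1, align 1) → ends 17; pad 1 to align 2 for layer; layer at 18 (size 2, align 2) → ends 20; tail pad 4 to reach multiple of 8; total 24 bytes, alignment 8
magic at 0 (size 2, align 2) → ends 2
version at 2 (size 1, align 1) → ends 3
pad 1 to align 4 for flags
flags at 4 (size 4, align 4) → ends 8
checksum at 8 (size 8, align 8) → ends 16
window at 16 (size 4, align 4) → ends 20
pad 4 to align 8 for proto
proto at 24 (size 24, align 8) → ends 48
dst at 48 (size 1, align 1) → ends 49
tail pad 7 to reach multiple of 8
total 56 bytes, alignment 8
— Msg2 —
version at 0 (size 1, align 1) → ends 1
pad 1 to align 2 for magic
magic at 2 (size 2, align 2) → ends 4
dst at 4 (size 1, align 1) → ends 5
pad 3 to align 8 for checksum
checksum at 8 (size 8, align 8) → ends 16
flags at 16 (size 4, align 4) → ends 20
window at 20 (size 4, align 4) → ends 24
proto at 24 (size 24, align 8) → ends 48
total 48 bytes, alignment 8
56 − 48 = 8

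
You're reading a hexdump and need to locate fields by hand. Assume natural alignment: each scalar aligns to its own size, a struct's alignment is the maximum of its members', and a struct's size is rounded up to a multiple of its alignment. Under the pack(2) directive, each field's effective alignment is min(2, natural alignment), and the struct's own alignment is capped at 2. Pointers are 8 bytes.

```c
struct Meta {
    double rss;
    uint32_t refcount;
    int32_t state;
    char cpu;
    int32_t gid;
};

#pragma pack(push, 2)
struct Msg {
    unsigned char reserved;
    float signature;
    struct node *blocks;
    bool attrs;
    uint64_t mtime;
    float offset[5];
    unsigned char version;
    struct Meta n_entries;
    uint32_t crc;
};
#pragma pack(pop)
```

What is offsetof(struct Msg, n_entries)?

Meta: @0: rss [8B, align 8] → 8; @8: refcount [4B, align 4] → 12; @12: state [4B, align 4] → 16; @16: cpu [1B, align 1] → 17; +3 pad (align 4); @20: gid [4B, align 4] → 24; size 24, align 8
@0: reserved [1B, align 1] → 1
+1 pad (align 2)
@2: signature [4B, align 2] → 6
@6: blocks [8B, align 2] → 14
@14: attrs [1B, align 1] → 15
+1 pad (align 2)
@16: mtime [8B, align 2] → 24
@24: offset [20B, align 2] → 44
@44: version [1B, align 1] → 45
+1 pad (align 2)
@46: n_entries [24B, align 2] → 70

46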